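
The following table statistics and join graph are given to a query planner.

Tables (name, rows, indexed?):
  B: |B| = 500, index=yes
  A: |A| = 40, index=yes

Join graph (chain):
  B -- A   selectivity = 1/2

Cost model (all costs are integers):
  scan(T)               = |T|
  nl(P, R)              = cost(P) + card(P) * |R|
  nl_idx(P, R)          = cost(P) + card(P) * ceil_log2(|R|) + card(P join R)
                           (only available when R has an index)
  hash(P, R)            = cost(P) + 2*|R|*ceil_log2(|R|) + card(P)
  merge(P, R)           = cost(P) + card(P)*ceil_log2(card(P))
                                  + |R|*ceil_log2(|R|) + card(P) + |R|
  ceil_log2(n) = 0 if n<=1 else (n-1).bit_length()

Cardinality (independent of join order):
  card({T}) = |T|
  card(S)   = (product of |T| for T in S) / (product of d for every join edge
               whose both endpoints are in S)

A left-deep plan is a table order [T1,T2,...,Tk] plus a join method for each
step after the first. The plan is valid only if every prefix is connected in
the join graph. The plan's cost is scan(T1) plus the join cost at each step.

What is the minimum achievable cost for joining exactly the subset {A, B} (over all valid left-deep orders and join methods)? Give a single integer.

1480

Selinger DP over subsets of {A,B}:
  {B}: scan cost=500, card=500
  {A}: scan cost=40, card=40
  {AB}: card=10000; try (A,hash)→1480, (B,merge)→5320, (A,merge)→5780, (B,hash)→9080, (B,nl_idx)→10400, (A,nl_idx)→13500 …(+2); best=1480 via (A,hash)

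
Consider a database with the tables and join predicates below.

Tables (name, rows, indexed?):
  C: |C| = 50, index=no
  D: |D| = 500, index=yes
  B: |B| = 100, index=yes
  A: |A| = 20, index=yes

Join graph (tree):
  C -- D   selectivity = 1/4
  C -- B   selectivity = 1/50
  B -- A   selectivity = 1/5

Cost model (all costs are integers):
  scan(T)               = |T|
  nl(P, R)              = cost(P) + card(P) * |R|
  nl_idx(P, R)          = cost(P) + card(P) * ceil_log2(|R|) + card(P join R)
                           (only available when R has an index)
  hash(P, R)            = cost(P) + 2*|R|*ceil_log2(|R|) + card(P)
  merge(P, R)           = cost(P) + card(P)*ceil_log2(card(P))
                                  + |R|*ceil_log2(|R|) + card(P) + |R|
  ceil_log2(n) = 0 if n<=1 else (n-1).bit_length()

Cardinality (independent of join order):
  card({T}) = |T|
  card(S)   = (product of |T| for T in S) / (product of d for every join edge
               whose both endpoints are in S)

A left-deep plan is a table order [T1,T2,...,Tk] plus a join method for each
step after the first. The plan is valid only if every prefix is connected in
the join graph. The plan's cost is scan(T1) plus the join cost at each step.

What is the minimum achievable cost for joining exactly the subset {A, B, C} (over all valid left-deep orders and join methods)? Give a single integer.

800

Selinger DP over subsets of {A,B,C}:
  {C}: scan cost=50, card=50
  {B}: scan cost=100, card=100
  {A}: scan cost=20, card=20
  {BC}: card=100; try (B,nl_idx)→500, (C,hash)→800, (B,merge)→1200, (C,merge)→1250, (B,hash)→1500, (B,nl)→5050 …(+1); best=500 via (B,nl_idx)
  {AB}: card=400; try (A,hash)→400, (B,nl_idx)→560, (B,merge)→940, (A,nl_idx)→1000, (A,merge)→1020, (B,hash)→1440 …(+2); best=400 via (A,hash)
  {ABC}: card=400; try (A,hash)→800, (C,hash)→1400, (A,nl_idx)→1400, (A,merge)→1420, (A,nl)→2500, (C,merge)→4750 …(+1); best=800 via (A,hash)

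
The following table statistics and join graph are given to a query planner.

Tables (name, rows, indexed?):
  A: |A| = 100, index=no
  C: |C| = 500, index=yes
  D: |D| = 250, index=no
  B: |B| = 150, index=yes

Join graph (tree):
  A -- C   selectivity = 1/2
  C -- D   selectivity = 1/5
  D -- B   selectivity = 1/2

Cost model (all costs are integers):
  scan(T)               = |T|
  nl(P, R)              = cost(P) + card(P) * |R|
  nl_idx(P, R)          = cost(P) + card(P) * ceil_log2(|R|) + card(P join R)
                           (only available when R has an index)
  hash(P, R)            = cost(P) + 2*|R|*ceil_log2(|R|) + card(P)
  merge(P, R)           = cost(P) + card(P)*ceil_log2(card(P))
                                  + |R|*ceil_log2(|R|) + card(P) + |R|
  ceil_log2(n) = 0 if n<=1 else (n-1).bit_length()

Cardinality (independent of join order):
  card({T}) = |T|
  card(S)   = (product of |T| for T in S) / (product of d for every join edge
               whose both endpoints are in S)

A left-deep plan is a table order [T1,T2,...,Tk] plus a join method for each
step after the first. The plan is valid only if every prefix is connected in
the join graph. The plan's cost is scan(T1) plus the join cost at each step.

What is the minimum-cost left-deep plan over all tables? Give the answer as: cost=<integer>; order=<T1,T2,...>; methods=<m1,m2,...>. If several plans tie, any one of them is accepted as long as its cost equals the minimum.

cost=1283800; order=C,A,D,B; methods=hash,hash,hash

Selinger DP (subsets sized 1..n):
  {A}: scan cost=100, card=100
  {C}: scan cost=500, card=500
  {D}: scan cost=250, card=250
  {B}: scan cost=150, card=150
  {AC}: card=25000; try (A,hash)→2400, (C,merge)→5900, (A,merge)→6300, (C,hash)→9200, (C,nl_idx)→26000, (C,nl)→50100 …(+1); best=2400 via (A,hash)
  {CD}: card=25000; try (D,hash)→5000, (C,merge)→7500, (D,merge)→7750, (C,hash)→9500, (C,nl_idx)→27500, (C,nl)→125250 …(+1); best=5000 via (D,hash)
  {BD}: card=18750; try (B,hash)→2900, (D,merge)→3750, (B,merge)→3850, (D,hash)→4300, (B,nl_idx)→21000, (D,nl)→37650 …(+1); best=2900 via (B,hash)
  {ACD}: card=1250000; try (D,hash)→31400, (A,hash)→31400, (D,merge)→404650, (A,merge)→405800, (A,nl)→2505000, (D,nl)→6252400; best=31400 via (D,hash)
  {BCD}: card=1875000; try (C,hash)→30650, (B,hash)→32400, (C,merge)→307900, (B,merge)→406350, (C,nl_idx)→2046650, (B,nl_idx)→2080000 …(+2); best=30650 via (C,hash)
  {ABCD}: card=93750000; try (B,hash)→1283800, (A,hash)→1907050, (B,merge)→27532750, (A,merge)→41281450, (B,nl_idx)→103781400, (A,nl)→187530650 …(+1); best=1283800 via (B,hash)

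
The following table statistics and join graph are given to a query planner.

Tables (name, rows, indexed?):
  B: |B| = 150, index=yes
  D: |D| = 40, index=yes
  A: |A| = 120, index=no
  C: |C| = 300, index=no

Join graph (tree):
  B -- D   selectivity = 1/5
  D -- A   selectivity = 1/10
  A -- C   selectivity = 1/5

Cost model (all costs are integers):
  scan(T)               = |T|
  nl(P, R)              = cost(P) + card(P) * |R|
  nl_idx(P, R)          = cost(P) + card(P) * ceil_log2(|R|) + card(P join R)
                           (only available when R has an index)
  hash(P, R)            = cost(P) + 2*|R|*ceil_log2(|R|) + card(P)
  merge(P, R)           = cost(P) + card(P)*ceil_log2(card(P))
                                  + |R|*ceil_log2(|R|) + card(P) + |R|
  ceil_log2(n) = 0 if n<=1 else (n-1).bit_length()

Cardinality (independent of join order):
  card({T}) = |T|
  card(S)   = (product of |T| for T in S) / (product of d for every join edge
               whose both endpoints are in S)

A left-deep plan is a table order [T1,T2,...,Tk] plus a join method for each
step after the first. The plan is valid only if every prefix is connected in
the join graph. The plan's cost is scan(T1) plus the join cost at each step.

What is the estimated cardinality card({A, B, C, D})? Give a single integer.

864000

Tables in S: A(120), B(150), C(300), D(40)
Edges inside S: B-D(d=5), D-A(d=10), A-C(d=5)
numerator = 120 * 150 * 300 * 40 = 216000000
denominator = 5 * 10 * 5 = 250
card(S) = 216000000 / 250 = 864000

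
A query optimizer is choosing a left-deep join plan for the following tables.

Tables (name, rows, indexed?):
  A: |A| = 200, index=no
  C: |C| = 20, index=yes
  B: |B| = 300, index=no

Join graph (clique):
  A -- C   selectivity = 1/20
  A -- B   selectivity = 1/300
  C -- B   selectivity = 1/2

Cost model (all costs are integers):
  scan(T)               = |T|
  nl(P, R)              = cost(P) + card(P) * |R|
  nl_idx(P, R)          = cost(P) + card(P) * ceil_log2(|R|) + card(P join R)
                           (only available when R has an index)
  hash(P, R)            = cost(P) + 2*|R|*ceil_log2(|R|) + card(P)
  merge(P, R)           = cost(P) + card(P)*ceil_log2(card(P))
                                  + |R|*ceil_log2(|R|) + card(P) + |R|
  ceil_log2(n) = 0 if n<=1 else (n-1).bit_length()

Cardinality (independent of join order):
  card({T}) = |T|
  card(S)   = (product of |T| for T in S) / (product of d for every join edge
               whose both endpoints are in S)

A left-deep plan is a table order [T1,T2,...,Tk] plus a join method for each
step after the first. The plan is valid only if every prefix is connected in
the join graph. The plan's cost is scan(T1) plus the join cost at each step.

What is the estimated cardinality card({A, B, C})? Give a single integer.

100

Tables in S: A(200), B(300), C(20)
Edges inside S: A-C(d=20), A-B(d=300), C-B(d=2)
numerator = 200 * 300 * 20 = 1200000
denominator = 20 * 300 * 2 = 12000
card(S) = 1200000 / 12000 = 100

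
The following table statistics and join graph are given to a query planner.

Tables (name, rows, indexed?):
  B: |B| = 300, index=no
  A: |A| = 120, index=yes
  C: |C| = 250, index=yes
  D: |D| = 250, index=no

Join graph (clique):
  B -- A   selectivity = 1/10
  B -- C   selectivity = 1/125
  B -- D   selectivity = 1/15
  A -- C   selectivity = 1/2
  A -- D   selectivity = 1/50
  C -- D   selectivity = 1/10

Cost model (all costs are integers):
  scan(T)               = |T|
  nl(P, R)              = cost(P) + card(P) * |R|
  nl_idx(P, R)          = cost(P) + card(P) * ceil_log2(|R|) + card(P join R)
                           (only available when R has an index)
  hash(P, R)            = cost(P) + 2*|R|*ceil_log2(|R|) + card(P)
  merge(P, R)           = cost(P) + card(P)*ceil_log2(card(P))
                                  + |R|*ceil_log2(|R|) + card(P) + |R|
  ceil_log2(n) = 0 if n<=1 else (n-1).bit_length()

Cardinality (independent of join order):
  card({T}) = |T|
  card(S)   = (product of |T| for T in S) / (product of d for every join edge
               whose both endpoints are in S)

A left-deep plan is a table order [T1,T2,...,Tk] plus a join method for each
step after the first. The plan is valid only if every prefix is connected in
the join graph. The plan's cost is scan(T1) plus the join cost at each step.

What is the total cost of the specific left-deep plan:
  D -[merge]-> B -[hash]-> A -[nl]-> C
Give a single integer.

step 1: scan D: cost=250, card=250
step 2: join B via merge
    card(P join B) = 250*300/(15) = 5000
    cost = 250 + 250*8 + 300*9 + 250 + 300 = 5500
step 3: join A via hash
    card(P join A) = 5000*120/(10*50) = 1200
    cost = 5500 + 2*120*7 + 5000 = 12180
step 4: join C via nl
    card(P join C) = 1200*250/(125*2*10) = 120
    cost = 12180 + 1200*250 = 312180

312180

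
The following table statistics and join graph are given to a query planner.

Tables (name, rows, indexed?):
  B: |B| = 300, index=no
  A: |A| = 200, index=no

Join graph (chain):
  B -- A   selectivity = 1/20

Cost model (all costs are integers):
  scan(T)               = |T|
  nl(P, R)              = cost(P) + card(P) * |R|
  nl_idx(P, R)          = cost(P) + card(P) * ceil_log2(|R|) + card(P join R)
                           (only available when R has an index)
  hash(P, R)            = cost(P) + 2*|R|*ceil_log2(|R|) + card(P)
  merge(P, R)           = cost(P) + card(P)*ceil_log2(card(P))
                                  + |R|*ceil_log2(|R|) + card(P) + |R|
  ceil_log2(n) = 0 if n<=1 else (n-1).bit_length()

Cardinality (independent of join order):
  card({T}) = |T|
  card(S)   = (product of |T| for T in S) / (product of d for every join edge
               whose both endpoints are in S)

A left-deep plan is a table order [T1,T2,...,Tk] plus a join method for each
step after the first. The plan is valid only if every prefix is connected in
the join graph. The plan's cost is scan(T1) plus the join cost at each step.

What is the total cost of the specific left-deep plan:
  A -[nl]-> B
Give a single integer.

60200

step 1: scan A: cost=200, card=200
step 2: join B via nl
    card(P join B) = 200*300/(20) = 3000
    cost = 200 + 200*300 = 60200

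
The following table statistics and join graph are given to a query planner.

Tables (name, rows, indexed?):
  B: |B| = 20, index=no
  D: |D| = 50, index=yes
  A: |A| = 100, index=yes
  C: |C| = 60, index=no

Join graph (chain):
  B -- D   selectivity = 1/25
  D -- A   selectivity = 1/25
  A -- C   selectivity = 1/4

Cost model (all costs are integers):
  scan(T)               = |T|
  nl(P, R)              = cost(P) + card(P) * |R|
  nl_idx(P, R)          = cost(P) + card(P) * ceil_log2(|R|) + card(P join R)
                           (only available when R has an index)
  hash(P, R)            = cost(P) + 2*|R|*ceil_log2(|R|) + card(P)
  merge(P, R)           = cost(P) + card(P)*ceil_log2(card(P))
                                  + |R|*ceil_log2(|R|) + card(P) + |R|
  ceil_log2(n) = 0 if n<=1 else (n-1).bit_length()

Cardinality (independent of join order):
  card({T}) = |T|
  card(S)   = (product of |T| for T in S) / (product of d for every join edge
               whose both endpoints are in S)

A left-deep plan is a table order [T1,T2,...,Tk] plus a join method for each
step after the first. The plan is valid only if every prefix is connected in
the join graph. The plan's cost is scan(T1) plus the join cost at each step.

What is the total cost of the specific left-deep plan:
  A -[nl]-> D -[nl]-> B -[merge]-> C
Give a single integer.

10960

step 1: scan A: cost=100, card=100
step 2: join D via nl
    card(P join D) = 100*50/(25) = 200
    cost = 100 + 100*50 = 5100
step 3: join B via nl
    card(P join B) = 200*20/(25) = 160
    cost = 5100 + 200*20 = 9100
step 4: join C via merge
    card(P join C) = 160*60/(4) = 2400
    cost = 9100 + 160*8 + 60*6 + 160 + 60 = 10960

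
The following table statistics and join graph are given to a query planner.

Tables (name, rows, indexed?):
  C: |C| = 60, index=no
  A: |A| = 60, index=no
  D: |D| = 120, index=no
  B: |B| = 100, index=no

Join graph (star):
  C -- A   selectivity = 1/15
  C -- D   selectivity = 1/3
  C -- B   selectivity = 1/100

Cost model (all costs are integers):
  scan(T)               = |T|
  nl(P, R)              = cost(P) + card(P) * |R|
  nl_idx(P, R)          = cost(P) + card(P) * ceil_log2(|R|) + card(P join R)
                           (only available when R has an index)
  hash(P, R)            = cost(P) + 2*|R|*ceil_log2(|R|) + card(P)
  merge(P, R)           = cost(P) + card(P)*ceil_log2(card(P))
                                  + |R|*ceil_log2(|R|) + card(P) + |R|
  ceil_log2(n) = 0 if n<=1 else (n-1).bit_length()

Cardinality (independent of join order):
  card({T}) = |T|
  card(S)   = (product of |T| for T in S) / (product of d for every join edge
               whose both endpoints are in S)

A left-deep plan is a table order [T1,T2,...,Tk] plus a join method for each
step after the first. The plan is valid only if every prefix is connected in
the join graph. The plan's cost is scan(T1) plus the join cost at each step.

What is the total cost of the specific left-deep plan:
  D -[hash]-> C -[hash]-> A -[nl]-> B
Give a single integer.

964080

step 1: scan D: cost=120, card=120
step 2: join C via hash
    card(P join C) = 120*60/(3) = 2400
    cost = 120 + 2*60*6 + 120 = 960
step 3: join A via hash
    card(P join A) = 2400*60/(15) = 9600
    cost = 960 + 2*60*6 + 2400 = 4080
step 4: join B via nl
    card(P join B) = 9600*100/(100) = 9600
    cost = 4080 + 9600*100 = 964080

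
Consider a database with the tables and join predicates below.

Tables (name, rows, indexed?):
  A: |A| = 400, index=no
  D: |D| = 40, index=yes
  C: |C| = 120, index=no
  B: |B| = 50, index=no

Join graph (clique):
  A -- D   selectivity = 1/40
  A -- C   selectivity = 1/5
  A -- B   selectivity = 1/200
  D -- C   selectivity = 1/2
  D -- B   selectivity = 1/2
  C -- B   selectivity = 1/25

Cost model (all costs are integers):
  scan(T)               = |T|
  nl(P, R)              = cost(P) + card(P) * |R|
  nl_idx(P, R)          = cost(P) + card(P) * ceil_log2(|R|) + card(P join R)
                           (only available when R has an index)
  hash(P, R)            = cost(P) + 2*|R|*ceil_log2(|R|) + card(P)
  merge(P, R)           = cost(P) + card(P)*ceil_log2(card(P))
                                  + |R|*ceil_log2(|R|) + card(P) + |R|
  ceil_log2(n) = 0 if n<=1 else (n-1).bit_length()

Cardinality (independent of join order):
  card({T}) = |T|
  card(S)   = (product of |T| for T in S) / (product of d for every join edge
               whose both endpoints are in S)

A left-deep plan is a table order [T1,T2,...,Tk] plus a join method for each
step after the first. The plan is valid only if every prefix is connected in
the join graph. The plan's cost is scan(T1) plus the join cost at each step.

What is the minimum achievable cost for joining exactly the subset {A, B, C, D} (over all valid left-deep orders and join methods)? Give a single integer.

3290

Selinger DP over subsets of {A,B,C,D}:
  {A}: scan cost=400, card=400
  {D}: scan cost=40, card=40
  {C}: scan cost=120, card=120
  {B}: scan cost=50, card=50
  {AD}: card=400; try (D,hash)→1280, (D,nl_idx)→3200, (A,merge)→4320, (D,merge)→4680, (A,hash)→7280, (A,nl)→16040 …(+1); best=1280 via (D,hash)
  {AC}: card=9600; try (C,hash)→2480, (A,merge)→5080, (C,merge)→5360, (A,hash)→7440, (A,nl)→48120, (C,nl)→48400; best=2480 via (C,hash)
  {AB}: card=100; try (B,hash)→1400, (A,merge)→4400, (B,merge)→4750, (A,hash)→7300, (A,nl)→20050, (B,nl)→20400; best=1400 via (B,hash)
  {CD}: card=2400; try (D,hash)→720, (C,merge)→1280, (D,merge)→1360, (C,hash)→1760, (D,nl_idx)→3240, (C,nl)→4840 …(+1); best=720 via (D,hash)
  {BD}: card=1000; try (D,hash)→580, (B,merge)→670, (D,merge)→680, (B,hash)→680, (D,nl_idx)→1350, (B,nl)→2040 …(+1); best=580 via (D,hash)
  {BC}: card=240; try (B,hash)→840, (C,merge)→1360, (B,merge)→1430, (C,hash)→1780, (C,nl)→6050, (B,nl)→6120; best=840 via (B,hash)
  {ACD}: card=4800; try (C,hash)→3360, (C,merge)→6240, (A,hash)→10320, (D,hash)→12560, (A,merge)→35920, (C,nl)→49280 …(+4); best=3360 via (C,hash)
  {ABD}: card=50; try (D,hash)→1980, (D,nl_idx)→2050, (B,hash)→2280, (D,merge)→2480, (D,nl)→5400, (B,merge)→5630 …(+4); best=1980 via (D,hash)
  {ABC}: card=96; try (C,merge)→3160, (C,hash)→3180, (A,merge)→7000, (A,hash)→8280, (B,hash)→12680, (C,nl)→13400 …(+3); best=3160 via (C,merge)
  {BCD}: card=2400; try (D,hash)→1560, (C,hash)→3260, (D,merge)→3280, (B,hash)→3720, (D,nl_idx)→4680, (D,nl)→10440 …(+4); best=1560 via (D,hash)
  {ABCD}: card=24; try (C,merge)→3290, (C,hash)→3710, (D,hash)→3736, (D,nl_idx)→3760, (D,merge)→4208, (D,nl)→7000 …(+7); best=3290 via (C,merge)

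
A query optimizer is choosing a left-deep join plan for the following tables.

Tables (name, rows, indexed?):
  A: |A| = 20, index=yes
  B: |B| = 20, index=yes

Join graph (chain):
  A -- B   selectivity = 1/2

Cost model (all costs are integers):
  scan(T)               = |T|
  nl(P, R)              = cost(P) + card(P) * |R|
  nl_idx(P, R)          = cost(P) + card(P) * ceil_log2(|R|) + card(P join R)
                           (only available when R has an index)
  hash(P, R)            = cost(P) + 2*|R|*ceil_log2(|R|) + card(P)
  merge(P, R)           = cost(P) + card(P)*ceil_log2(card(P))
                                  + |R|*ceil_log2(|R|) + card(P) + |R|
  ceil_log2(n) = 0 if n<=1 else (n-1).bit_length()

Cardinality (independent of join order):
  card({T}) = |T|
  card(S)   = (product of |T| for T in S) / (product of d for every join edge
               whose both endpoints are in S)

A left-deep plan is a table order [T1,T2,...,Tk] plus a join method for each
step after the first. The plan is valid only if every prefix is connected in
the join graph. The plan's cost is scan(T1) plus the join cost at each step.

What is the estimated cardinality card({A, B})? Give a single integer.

200

Tables in S: A(20), B(20)
Edges inside S: A-B(d=2)
numerator = 20 * 20 = 400
denominator = 2 = 2
card(S) = 400 / 2 = 200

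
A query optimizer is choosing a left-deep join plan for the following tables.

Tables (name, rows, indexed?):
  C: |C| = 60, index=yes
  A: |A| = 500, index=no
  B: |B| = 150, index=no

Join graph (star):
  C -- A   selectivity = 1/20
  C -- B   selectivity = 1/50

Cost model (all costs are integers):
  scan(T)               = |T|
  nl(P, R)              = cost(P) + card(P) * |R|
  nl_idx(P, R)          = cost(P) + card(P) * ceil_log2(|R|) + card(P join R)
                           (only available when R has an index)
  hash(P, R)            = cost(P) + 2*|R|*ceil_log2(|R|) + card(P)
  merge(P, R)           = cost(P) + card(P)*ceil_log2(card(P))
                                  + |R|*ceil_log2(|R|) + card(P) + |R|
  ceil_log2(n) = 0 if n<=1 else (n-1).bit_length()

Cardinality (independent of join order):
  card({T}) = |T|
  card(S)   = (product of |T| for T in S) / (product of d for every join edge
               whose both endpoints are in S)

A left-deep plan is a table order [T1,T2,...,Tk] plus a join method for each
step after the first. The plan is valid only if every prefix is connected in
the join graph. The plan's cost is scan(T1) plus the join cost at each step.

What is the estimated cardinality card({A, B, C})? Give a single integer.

4500

Tables in S: A(500), B(150), C(60)
Edges inside S: C-A(d=20), C-B(d=50)
numerator = 500 * 150 * 60 = 4500000
denominator = 20 * 50 = 1000
card(S) = 4500000 / 1000 = 4500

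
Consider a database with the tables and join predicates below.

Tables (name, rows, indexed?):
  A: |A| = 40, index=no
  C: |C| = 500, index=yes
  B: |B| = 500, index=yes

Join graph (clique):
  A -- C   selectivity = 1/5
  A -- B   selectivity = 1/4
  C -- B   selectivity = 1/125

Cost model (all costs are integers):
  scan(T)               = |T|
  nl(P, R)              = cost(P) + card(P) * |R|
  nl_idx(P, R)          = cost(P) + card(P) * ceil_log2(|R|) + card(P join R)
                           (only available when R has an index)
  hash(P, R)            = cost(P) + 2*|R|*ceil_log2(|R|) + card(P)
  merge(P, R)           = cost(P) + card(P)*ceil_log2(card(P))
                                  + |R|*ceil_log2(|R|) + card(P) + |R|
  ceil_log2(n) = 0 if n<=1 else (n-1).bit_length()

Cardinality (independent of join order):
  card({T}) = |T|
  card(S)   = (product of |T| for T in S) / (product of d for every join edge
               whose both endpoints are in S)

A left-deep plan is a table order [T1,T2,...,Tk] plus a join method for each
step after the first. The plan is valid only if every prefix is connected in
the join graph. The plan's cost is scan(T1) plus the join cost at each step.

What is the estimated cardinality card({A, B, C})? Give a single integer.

4000

Tables in S: A(40), B(500), C(500)
Edges inside S: A-C(d=5), A-B(d=4), C-B(d=125)
numerator = 40 * 500 * 500 = 10000000
denominator = 5 * 4 * 125 = 2500
card(S) = 10000000 / 2500 = 4000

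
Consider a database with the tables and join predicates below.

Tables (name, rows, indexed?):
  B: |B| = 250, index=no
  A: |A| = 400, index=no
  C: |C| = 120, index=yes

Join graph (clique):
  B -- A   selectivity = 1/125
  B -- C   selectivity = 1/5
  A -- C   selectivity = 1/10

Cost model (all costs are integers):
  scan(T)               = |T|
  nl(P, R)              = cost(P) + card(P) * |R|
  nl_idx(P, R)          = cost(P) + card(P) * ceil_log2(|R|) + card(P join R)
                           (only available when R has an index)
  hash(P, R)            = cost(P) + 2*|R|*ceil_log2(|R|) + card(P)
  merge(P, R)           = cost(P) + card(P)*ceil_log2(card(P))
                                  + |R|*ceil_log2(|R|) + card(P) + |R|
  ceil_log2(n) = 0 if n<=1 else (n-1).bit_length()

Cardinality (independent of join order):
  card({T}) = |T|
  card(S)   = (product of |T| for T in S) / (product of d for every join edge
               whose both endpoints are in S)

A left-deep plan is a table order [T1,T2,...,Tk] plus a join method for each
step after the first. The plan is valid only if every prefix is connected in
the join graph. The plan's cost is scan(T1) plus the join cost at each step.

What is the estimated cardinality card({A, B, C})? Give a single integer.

1920

Tables in S: A(400), B(250), C(120)
Edges inside S: B-A(d=125), B-C(d=5), A-C(d=10)
numerator = 400 * 250 * 120 = 12000000
denominator = 125 * 5 * 10 = 6250
card(S) = 12000000 / 6250 = 1920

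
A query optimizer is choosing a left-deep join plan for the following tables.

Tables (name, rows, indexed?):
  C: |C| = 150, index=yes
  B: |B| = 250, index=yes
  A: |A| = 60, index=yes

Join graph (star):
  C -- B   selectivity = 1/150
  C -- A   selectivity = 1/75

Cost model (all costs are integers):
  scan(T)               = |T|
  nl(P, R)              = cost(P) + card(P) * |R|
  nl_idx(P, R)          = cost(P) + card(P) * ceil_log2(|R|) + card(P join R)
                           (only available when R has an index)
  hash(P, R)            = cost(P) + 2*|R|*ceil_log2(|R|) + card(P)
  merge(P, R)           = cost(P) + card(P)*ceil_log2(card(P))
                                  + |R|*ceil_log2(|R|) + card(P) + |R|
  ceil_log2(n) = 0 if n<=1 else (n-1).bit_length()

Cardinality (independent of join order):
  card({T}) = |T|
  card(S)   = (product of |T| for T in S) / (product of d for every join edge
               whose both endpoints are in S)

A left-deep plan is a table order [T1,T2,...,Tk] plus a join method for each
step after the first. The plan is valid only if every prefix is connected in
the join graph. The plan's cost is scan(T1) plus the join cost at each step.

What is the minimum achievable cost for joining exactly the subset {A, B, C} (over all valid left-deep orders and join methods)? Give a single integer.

Selinger DP over subsets of {A,B,C}:
  {C}: scan cost=150, card=150
  {B}: scan cost=250, card=250
  {A}: scan cost=60, card=60
  {BC}: card=250; try (B,nl_idx)→1600, (C,nl_idx)→2500, (C,hash)→2900, (B,merge)→3750, (C,merge)→3850, (B,hash)→4300 …(+2); best=1600 via (B,nl_idx)
  {AC}: card=120; try (C,nl_idx)→660, (A,hash)→1020, (A,nl_idx)→1170, (C,merge)→1830, (A,merge)→1920, (C,hash)→2520 …(+2); best=660 via (C,nl_idx)
  {ABC}: card=200; try (B,nl_idx)→1820, (A,hash)→2570, (A,nl_idx)→3300, (B,merge)→3870, (A,merge)→4270, (B,hash)→4780 …(+2); best=1820 via (B,nl_idx)

1820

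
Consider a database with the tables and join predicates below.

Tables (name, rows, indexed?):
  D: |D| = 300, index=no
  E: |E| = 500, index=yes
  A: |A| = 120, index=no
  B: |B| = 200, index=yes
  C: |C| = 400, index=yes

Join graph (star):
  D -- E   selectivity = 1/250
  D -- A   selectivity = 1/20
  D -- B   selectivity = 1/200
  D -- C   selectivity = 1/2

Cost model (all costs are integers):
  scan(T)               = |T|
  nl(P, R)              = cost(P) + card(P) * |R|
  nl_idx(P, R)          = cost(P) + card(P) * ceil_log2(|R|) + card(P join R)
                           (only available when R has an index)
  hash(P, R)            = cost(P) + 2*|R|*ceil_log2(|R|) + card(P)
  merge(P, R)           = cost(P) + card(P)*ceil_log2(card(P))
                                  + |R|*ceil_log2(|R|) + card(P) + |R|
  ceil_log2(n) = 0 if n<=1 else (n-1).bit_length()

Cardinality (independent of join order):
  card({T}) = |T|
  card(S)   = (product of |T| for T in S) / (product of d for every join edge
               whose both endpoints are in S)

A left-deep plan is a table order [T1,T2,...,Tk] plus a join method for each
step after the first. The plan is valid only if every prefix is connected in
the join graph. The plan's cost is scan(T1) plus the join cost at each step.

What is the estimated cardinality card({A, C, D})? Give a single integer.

360000

Tables in S: A(120), C(400), D(300)
Edges inside S: D-A(d=20), D-C(d=2)
numerator = 120 * 400 * 300 = 14400000
denominator = 20 * 2 = 40
card(S) = 14400000 / 40 = 360000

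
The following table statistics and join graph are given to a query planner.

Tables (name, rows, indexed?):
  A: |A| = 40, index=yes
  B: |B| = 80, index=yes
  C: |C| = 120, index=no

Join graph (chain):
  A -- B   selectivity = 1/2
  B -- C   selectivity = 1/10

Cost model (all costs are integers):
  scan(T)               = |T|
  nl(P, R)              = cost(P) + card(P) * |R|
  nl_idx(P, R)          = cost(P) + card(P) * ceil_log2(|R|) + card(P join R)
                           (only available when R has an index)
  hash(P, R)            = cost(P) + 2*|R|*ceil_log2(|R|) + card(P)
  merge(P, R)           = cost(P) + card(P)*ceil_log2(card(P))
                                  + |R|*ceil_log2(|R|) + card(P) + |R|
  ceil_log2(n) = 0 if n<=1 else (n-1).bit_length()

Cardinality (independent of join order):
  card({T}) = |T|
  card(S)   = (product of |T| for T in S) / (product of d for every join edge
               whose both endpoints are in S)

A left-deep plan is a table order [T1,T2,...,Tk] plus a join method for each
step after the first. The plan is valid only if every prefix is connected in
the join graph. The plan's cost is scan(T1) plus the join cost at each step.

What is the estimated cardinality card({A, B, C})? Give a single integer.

Tables in S: A(40), B(80), C(120)
Edges inside S: A-B(d=2), B-C(d=10)
numerator = 40 * 80 * 120 = 384000
denominator = 2 * 10 = 20
card(S) = 384000 / 20 = 19200

19200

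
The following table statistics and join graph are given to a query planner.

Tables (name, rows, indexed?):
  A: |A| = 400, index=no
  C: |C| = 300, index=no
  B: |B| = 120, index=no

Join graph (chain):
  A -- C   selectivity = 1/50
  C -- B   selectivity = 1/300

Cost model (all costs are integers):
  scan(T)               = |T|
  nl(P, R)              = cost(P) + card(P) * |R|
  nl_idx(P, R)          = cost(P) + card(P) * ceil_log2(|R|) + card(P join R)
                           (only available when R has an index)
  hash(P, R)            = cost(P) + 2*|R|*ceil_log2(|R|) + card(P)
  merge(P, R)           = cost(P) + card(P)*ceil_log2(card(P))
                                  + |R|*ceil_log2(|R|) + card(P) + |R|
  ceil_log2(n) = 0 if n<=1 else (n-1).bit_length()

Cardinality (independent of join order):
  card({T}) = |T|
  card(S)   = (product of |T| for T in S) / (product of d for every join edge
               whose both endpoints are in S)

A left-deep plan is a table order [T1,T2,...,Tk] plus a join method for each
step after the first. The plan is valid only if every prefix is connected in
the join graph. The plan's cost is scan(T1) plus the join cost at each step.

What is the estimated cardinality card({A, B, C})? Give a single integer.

960

Tables in S: A(400), B(120), C(300)
Edges inside S: A-C(d=50), C-B(d=300)
numerator = 400 * 120 * 300 = 14400000
denominator = 50 * 300 = 15000
card(S) = 14400000 / 15000 = 960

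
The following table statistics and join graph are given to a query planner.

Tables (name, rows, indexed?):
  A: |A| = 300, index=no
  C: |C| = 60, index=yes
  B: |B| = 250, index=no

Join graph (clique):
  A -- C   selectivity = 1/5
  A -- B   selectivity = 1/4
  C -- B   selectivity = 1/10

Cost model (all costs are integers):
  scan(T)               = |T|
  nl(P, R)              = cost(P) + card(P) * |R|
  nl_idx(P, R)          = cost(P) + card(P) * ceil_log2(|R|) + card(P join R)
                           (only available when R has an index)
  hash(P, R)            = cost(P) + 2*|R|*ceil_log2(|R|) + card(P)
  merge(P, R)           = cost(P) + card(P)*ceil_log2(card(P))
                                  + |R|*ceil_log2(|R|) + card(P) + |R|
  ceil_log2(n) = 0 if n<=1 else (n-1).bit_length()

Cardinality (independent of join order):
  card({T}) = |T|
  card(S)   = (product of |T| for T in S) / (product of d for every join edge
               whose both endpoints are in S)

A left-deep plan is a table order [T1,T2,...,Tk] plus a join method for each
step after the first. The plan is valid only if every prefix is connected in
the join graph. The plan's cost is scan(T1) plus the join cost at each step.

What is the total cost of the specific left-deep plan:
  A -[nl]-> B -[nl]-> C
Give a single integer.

1200300

step 1: scan A: cost=300, card=300
step 2: join B via nl
    card(P join B) = 300*250/(4) = 18750
    cost = 300 + 300*250 = 75300
step 3: join C via nl
    card(P join C) = 18750*60/(5*10) = 22500
    cost = 75300 + 18750*60 = 1200300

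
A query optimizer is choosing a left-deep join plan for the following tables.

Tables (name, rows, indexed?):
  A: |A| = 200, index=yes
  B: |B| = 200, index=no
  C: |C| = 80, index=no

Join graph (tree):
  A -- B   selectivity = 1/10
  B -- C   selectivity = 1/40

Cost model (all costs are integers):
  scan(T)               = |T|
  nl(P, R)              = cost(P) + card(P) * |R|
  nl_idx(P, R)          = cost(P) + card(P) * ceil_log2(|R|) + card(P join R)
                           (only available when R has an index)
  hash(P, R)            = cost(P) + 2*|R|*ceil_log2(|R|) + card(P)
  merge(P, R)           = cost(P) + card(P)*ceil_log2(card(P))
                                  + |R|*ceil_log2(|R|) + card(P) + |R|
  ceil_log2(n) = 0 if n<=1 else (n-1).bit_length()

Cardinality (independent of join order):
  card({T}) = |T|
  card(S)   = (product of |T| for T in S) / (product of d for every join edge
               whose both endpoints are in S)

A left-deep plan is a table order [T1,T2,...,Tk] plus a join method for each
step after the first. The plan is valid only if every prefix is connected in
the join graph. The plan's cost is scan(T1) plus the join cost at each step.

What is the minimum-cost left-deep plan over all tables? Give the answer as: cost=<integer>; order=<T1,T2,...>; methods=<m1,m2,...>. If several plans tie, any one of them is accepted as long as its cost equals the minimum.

cost=5120; order=B,C,A; methods=hash,hash

Selinger DP (subsets sized 1..n):
  {A}: scan cost=200, card=200
  {B}: scan cost=200, card=200
  {C}: scan cost=80, card=80
  {AB}: card=4000; try (B,hash)→3600, (A,hash)→3600, (B,merge)→3800, (A,merge)→3800, (A,nl_idx)→5800, (B,nl)→40200 …(+1); best=3600 via (B,hash)
  {BC}: card=400; try (C,hash)→1520, (B,merge)→2520, (C,merge)→2640, (B,hash)→3360, (B,nl)→16080, (C,nl)→16200; best=1520 via (C,hash)
  {ABC}: card=8000; try (A,hash)→5120, (A,merge)→7320, (C,hash)→8720, (A,nl_idx)→12720, (C,merge)→56240, (A,nl)→81520 …(+1); best=5120 via (A,hash)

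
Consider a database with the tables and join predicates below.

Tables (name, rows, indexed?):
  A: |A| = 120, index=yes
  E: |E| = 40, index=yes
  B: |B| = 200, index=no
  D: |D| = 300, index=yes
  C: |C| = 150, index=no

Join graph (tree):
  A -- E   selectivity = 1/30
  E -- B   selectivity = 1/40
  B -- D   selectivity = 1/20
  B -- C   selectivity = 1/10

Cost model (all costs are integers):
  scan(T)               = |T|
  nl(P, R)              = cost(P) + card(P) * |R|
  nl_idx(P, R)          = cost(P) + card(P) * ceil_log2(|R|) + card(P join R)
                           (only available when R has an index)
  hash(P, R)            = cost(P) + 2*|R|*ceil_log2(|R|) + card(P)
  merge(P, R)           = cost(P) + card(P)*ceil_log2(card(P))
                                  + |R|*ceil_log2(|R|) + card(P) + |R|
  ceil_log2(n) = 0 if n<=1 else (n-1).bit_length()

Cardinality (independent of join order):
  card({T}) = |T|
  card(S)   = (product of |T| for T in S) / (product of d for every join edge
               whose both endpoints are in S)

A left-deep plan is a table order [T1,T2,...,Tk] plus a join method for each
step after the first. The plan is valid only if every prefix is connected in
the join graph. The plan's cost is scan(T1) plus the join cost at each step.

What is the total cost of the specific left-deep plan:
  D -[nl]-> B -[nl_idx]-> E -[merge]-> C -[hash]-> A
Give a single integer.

168330

step 1: scan D: cost=300, card=300
step 2: join B via nl
    card(P join B) = 300*200/(20) = 3000
    cost = 300 + 300*200 = 60300
step 3: join E via nl_idx
    card(P join E) = 3000*40/(40) = 3000
    cost = 60300 + 3000*6 + 3000 = 81300
step 4: join C via merge
    card(P join C) = 3000*150/(10) = 45000
    cost = 81300 + 3000*12 + 150*8 + 3000 + 150 = 121650
step 5: join A via hash
    card(P join A) = 45000*120/(30) = 180000
    cost = 121650 + 2*120*7 + 45000 = 168330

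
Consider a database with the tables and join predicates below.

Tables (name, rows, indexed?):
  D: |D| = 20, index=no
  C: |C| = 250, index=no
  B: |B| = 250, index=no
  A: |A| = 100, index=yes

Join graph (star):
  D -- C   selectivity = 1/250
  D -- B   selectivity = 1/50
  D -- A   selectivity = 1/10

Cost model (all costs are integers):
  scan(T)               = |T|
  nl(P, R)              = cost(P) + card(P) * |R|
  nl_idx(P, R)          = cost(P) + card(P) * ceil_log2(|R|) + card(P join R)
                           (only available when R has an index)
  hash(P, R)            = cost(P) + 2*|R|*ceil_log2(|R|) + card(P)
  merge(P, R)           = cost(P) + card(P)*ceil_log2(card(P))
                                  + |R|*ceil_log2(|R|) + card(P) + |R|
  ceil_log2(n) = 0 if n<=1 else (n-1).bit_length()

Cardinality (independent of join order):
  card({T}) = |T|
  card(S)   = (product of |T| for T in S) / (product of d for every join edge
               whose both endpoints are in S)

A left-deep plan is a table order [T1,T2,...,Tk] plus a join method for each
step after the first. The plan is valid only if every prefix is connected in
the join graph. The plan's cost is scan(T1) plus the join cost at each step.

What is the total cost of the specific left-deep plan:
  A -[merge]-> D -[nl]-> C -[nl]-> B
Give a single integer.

101020

step 1: scan A: cost=100, card=100
step 2: join D via merge
    card(P join D) = 100*20/(10) = 200
    cost = 100 + 100*7 + 20*5 + 100 + 20 = 1020
step 3: join C via nl
    card(P join C) = 200*250/(250) = 200
    cost = 1020 + 200*250 = 51020
step 4: join B via nl
    card(P join B) = 200*250/(50) = 1000
    cost = 51020 + 200*250 = 101020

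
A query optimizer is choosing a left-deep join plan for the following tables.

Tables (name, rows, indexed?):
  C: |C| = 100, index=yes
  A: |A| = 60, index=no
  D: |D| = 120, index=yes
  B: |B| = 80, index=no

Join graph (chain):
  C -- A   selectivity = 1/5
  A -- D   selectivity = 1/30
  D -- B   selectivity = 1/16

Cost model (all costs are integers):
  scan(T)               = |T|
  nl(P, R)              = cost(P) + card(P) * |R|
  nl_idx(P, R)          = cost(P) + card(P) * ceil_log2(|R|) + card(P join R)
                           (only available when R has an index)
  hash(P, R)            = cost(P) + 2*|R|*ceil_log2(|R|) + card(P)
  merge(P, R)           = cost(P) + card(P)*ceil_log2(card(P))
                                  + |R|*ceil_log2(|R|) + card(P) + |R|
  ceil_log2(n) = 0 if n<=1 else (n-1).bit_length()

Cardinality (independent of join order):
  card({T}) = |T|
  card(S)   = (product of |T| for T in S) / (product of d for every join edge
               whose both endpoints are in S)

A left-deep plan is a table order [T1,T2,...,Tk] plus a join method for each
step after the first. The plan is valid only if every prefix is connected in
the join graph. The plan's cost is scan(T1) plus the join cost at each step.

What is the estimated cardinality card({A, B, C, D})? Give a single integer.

Tables in S: A(60), B(80), C(100), D(120)
Edges inside S: C-A(d=5), A-D(d=30), D-B(d=16)
numerator = 60 * 80 * 100 * 120 = 57600000
denominator = 5 * 30 * 16 = 2400
card(S) = 57600000 / 2400 = 24000

24000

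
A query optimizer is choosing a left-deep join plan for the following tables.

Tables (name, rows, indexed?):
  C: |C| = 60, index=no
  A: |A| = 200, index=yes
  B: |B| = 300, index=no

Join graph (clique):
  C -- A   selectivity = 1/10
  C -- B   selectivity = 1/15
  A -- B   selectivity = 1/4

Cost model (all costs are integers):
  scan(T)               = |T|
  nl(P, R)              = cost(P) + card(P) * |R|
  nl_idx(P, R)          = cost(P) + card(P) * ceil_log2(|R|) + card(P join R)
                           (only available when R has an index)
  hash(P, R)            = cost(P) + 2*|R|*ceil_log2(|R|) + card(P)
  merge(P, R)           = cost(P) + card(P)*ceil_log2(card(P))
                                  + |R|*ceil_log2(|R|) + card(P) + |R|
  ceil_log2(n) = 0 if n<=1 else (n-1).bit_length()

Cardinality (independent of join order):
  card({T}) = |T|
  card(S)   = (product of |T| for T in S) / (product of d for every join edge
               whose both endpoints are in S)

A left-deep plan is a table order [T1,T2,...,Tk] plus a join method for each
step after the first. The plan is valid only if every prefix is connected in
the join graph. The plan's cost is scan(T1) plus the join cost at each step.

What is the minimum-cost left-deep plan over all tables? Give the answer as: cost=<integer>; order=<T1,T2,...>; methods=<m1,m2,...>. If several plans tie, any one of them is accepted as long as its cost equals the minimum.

cost=5720; order=B,C,A; methods=hash,hash

Selinger DP (subsets sized 1..n):
  {C}: scan cost=60, card=60
  {A}: scan cost=200, card=200
  {B}: scan cost=300, card=300
  {AC}: card=1200; try (C,hash)→1120, (A,nl_idx)→1740, (A,merge)→2280, (C,merge)→2420, (A,hash)→3320, (A,nl)→12060 …(+1); best=1120 via (C,hash)
  {BC}: card=1200; try (C,hash)→1320, (B,merge)→3480, (C,merge)→3720, (B,hash)→5520, (B,nl)→18060, (C,nl)→18300; best=1320 via (C,hash)
  {AB}: card=15000; try (A,hash)→3800, (B,merge)→5000, (A,merge)→5100, (B,hash)→5800, (A,nl_idx)→17700, (B,nl)→60200 …(+1); best=3800 via (A,hash)
  {ABC}: card=6000; try (A,hash)→5720, (B,hash)→7720, (A,nl_idx)→16920, (A,merge)→17520, (B,merge)→18520, (C,hash)→19520 …(+4); best=5720 via (A,hash)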